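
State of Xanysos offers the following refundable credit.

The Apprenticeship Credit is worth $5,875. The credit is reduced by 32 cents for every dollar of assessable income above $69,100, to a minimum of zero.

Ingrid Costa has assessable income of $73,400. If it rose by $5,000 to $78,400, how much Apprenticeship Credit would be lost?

$1,600

At $73,400 — 32% of the $4,300 excess over $69,100 is $1,376; credit = $5,875 − $1,376 = $4,499.
At $78,400 — 32% of the $9,300 excess over $69,100 is $2,976; credit = $5,875 − $2,976 = $2,899.
Lost: $4,499 − $2,899 = $1,600.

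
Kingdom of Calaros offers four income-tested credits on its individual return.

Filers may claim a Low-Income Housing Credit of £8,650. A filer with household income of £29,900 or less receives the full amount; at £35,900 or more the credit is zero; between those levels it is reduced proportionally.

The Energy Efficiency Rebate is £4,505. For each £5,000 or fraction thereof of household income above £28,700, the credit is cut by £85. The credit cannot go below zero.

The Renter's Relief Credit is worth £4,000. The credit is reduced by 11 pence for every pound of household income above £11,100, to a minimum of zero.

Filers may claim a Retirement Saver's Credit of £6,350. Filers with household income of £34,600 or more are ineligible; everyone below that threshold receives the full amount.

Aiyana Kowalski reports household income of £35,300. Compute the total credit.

£6,538

Low-Income Housing Credit: £35,300 is £5,400 into a £6,000 phase-out range, leaving 600/6,000 of the credit: £8,650 × 600/6,000 = £865.
Energy Efficiency Rebate: income exceeds £28,700 by £6,600, which is 2 full-or-partial £5,000 increments; reduction = 2 × £85 = £170, leaving £4,335.
Renter's Relief Credit: 11% of the £24,200 excess over £11,100 is £2,662; credit = £4,000 − £2,662 = £1,338.
Retirement Saver's Credit: £35,300 meets or exceeds the £34,600 cutoff, so the credit is £0.
Total: £865 + £4,335 + £1,338 + £0 = £6,538.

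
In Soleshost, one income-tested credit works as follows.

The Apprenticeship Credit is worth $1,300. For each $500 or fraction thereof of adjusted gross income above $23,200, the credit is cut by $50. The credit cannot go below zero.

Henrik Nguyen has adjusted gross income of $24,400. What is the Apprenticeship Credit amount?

Apprenticeship Credit: income exceeds $23,200 by $1,200, which is 3 full-or-partial $500 increments; reduction = 3 × $50 = $150, leaving $1,150.

$1,150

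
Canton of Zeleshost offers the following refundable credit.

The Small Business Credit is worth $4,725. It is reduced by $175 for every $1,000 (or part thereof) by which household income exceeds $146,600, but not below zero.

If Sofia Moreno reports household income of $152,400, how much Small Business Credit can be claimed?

Small Business Credit: income exceeds $146,600 by $5,800, which is 6 full-or-partial $1,000 increments; reduction = 6 × $175 = $1,050, leaving $3,675.

$3,675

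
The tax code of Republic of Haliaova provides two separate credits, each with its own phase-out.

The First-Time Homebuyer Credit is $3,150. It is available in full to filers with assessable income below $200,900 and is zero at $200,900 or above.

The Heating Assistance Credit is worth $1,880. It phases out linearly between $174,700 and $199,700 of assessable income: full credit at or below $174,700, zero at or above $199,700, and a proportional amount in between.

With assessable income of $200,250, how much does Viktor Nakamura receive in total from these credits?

$3,150

First-Time Homebuyer Credit: $200,250 is below the $200,900 cutoff, so the full $3,150 applies.
Heating Assistance Credit: $200,250 is at or above $199,700, so the credit is $0.
Total: $3,150 + $0 = $3,150.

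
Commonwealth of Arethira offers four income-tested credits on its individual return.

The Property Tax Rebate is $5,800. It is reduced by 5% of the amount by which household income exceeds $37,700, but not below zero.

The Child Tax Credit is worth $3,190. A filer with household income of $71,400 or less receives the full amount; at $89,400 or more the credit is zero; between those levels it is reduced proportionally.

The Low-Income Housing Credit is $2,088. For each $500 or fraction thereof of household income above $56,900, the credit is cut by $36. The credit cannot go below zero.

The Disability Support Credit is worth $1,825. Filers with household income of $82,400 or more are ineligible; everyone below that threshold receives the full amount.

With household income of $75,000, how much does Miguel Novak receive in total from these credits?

Property Tax Rebate: 5% of the $37,300 excess over $37,700 is $1,865; credit = $5,800 − $1,865 = $3,935.
Child Tax Credit: $75,000 is $3,600 into a $18,000 phase-out range, leaving 14,400/18,000 of the credit: $3,190 × 14,400/18,000 = $2,552.
Low-Income Housing Credit: income exceeds $56,900 by $18,100, which is 37 full-or-partial $500 increments; reduction = 37 × $36 = $1,332, leaving $756.
Disability Support Credit: $75,000 is below the $82,400 cutoff, so the full $1,825 applies.
Total: $3,935 + $2,552 + $756 + $1,825 = $9,068.

$9,068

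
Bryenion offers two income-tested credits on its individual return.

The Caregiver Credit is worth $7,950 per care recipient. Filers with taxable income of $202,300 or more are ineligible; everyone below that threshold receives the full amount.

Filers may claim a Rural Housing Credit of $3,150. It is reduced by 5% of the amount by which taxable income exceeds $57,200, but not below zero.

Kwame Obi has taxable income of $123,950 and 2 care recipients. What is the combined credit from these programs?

Caregiver Credit: base = 2 × $7,950 = $15,900. $123,950 is below the $202,300 cutoff, so the full $15,900 applies.
Rural Housing Credit: 5% of the $66,750 excess over $57,200 is $3,337.50 ≥ base, so the credit is $0.
Total: $15,900 + $0 = $15,900.

$15,900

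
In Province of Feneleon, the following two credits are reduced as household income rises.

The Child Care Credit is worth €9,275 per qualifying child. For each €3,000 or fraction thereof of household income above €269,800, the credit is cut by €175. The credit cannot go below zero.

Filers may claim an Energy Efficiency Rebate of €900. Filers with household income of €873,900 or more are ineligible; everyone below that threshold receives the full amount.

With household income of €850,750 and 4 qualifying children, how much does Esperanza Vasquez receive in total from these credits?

€4,050

Child Care Credit: base = 4 × €9,275 = €37,100. income exceeds €269,800 by €580,950, which is 194 full-or-partial €3,000 increments; reduction = 194 × €175 = €33,950, leaving €3,150.
Energy Efficiency Rebate: €850,750 is below the €873,900 cutoff, so the full €900 applies.
Total: €3,150 + €900 = €4,050.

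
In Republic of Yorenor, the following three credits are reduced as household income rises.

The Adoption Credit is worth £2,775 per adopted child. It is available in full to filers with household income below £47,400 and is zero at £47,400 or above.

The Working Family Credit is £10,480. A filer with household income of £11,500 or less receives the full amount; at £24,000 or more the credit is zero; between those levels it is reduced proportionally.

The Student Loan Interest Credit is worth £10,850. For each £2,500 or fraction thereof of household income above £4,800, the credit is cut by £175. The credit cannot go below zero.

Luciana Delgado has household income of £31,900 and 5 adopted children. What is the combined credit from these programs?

Adoption Credit: base = 5 × £2,775 = £13,875. £31,900 is below the £47,400 cutoff, so the full £13,875 applies.
Working Family Credit: £31,900 is at or above £24,000, so the credit is £0.
Student Loan Interest Credit: income exceeds £4,800 by £27,100, which is 11 full-or-partial £2,500 increments; reduction = 11 × £175 = £1,925, leaving £8,925.
Total: £13,875 + £0 + £8,925 = £22,800.

£22,800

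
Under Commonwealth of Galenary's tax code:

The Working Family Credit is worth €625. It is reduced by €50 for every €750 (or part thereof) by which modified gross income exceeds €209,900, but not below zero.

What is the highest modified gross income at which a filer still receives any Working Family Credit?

€218,900

After 12 increments the reduction is 12 × €50 = €600, leaving €25; one more increment wipes it out. Increment 12 ends at excess 12 × €750 = €9,000, so the highest qualifying income is €209,900 + €9,000 = €218,900.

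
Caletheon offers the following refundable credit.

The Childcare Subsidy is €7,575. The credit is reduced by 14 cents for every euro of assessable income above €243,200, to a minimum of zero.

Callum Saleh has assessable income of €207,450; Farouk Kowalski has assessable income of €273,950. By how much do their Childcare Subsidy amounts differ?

Callum (€207,450): Childcare Subsidy: €207,450 is at or below the €243,200 threshold, so the full €7,575 applies.
Farouk (€273,950): Childcare Subsidy: 14% of the €30,750 excess over €243,200 is €4,305; credit = €7,575 − €4,305 = €3,270.
Difference: |€7,575 − €3,270| = €4,305.

€4,305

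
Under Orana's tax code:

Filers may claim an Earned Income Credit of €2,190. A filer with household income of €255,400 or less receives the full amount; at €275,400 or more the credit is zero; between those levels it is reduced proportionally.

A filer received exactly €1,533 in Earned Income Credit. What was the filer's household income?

€1,533 is 1,533/2,190 of the full €2,190, so 657/2,190 of the €20,000 range has been used: income = €255,400 + €20,000 × 657/2,190 = €261,400.

€261,400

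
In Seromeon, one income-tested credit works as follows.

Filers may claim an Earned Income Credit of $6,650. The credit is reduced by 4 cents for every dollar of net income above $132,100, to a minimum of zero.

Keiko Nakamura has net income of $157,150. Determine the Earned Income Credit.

$5,648

Earned Income Credit: 4% of the $25,050 excess over $132,100 is $1,002; credit = $6,650 − $1,002 = $5,648.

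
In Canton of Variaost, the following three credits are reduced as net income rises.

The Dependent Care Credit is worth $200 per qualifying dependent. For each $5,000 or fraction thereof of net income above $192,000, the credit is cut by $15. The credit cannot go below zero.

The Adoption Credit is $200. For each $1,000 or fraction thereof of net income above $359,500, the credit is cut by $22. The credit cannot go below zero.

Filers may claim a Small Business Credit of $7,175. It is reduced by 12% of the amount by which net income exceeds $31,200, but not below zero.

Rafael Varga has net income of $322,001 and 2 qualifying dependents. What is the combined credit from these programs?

Dependent Care Credit: base = 2 × $200 = $400. income exceeds $192,000 by $130,001 → 27 increments × $15 = $405 ≥ base, so the credit is $0.
Adoption Credit: $322,001 is at or below the $359,500 threshold, so the full $200 applies.
Small Business Credit: 12% of the $290,801 excess over $31,200 is $34,896.12 ≥ base, so the credit is $0.
Total: $0 + $200 + $0 = $200.

$200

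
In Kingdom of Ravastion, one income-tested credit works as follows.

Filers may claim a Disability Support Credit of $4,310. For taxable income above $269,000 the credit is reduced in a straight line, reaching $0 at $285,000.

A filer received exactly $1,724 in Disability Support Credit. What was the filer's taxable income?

$278,600

$1,724 is 1,724/4,310 of the full $4,310, so 2,586/4,310 of the $16,000 range has been used: income = $269,000 + $16,000 × 2,586/4,310 = $278,600.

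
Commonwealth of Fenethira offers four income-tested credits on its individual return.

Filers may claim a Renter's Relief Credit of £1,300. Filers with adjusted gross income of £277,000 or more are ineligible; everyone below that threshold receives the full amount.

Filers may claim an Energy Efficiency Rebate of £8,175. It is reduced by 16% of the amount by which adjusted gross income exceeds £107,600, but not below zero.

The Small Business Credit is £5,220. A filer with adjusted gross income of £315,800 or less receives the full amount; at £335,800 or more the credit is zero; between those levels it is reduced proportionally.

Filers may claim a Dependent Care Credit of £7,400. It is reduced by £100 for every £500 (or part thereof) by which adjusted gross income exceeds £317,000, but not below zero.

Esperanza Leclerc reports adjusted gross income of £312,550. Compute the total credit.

£12,620

Renter's Relief Credit: £312,550 meets or exceeds the £277,000 cutoff, so the credit is £0.
Energy Efficiency Rebate: 16% of the £204,950 excess over £107,600 is £32,792 ≥ base, so the credit is £0.
Small Business Credit: £312,550 is at or below the £315,800 threshold, so the full £5,220 applies.
Dependent Care Credit: £312,550 is at or below the £317,000 threshold, so the full £7,400 applies.
Total: £0 + £0 + £5,220 + £7,400 = £12,620.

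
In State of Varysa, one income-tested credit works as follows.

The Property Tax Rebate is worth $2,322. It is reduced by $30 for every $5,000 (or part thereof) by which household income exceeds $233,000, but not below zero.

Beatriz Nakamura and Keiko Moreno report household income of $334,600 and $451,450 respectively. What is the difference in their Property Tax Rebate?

Beatriz ($334,600): Property Tax Rebate: income exceeds $233,000 by $101,600, which is 21 full-or-partial $5,000 increments; reduction = 21 × $30 = $630, leaving $1,692.
Keiko ($451,450): Property Tax Rebate: income exceeds $233,000 by $218,450, which is 44 full-or-partial $5,000 increments; reduction = 44 × $30 = $1,320, leaving $1,002.
Difference: |$1,692 − $1,002| = $690.

$690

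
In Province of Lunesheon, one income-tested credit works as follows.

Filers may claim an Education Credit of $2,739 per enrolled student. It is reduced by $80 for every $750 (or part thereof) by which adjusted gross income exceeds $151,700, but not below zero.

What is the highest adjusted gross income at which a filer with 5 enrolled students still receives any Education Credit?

$279,950

Full credit = 5 × $2,739 = $13,695.
After 171 increments the reduction is 171 × $80 = $13,680, leaving $15; one more increment wipes it out. Increment 171 ends at excess 171 × $750 = $128,250, so the highest qualifying income is $151,700 + $128,250 = $279,950.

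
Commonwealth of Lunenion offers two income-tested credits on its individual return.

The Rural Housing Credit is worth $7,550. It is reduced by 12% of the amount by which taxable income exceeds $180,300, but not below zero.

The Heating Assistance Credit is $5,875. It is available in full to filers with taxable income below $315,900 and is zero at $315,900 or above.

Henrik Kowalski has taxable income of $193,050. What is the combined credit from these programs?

Rural Housing Credit: 12% of the $12,750 excess over $180,300 is $1,530; credit = $7,550 − $1,530 = $6,020.
Heating Assistance Credit: $193,050 is below the $315,900 cutoff, so the full $5,875 applies.
Total: $6,020 + $5,875 = $11,895.

$11,895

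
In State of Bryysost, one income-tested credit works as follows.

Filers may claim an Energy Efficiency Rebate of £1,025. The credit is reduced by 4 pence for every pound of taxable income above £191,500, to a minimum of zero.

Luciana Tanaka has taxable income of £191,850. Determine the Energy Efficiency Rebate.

£1,011

Energy Efficiency Rebate: 4% of the £350 excess over £191,500 is £14; credit = £1,025 − £14 = £1,011.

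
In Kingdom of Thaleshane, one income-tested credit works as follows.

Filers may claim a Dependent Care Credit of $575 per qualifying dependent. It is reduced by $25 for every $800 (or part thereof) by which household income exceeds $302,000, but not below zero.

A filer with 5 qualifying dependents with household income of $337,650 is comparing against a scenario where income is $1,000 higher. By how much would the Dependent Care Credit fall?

At $337,650 — base = 5 × $575 = $2,875. income exceeds $302,000 by $35,650, which is 45 full-or-partial $800 increments; reduction = 45 × $25 = $1,125, leaving $1,750.
At $338,650 — base = 5 × $575 = $2,875. income exceeds $302,000 by $36,650, which is 46 full-or-partial $800 increments; reduction = 46 × $25 = $1,150, leaving $1,725.
Lost: $1,750 − $1,725 = $25.

$25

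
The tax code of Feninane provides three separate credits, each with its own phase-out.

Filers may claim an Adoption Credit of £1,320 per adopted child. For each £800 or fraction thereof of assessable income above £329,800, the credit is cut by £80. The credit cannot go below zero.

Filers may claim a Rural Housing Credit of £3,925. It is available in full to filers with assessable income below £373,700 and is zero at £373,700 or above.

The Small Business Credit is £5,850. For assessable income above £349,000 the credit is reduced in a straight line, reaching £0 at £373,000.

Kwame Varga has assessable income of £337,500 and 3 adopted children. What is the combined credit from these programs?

£12,935

Adoption Credit: base = 3 × £1,320 = £3,960. income exceeds £329,800 by £7,700, which is 10 full-or-partial £800 increments; reduction = 10 × £80 = £800, leaving £3,160.
Rural Housing Credit: £337,500 is below the £373,700 cutoff, so the full £3,925 applies.
Small Business Credit: £337,500 is at or below the £349,000 threshold, so the full £5,850 applies.
Total: £3,160 + £3,925 + £5,850 = £12,935.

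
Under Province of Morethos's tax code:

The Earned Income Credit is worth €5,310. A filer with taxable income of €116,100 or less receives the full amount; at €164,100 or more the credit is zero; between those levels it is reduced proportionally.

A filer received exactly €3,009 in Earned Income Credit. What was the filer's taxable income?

€136,900

€3,009 is 3,009/5,310 of the full €5,310, so 2,301/5,310 of the €48,000 range has been used: income = €116,100 + €48,000 × 2,301/5,310 = €136,900.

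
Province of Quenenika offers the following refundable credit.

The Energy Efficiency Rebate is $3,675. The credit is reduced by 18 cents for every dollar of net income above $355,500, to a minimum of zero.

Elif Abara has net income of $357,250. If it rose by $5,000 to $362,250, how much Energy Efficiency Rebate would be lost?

$900

At $357,250 — 18% of the $1,750 excess over $355,500 is $315; credit = $3,675 − $315 = $3,360.
At $362,250 — 18% of the $6,750 excess over $355,500 is $1,215; credit = $3,675 − $1,215 = $2,460.
Lost: $3,360 − $2,460 = $900.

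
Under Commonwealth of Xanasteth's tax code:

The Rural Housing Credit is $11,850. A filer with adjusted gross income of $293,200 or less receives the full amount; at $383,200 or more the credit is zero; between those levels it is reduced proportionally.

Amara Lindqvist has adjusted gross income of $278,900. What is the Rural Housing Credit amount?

Rural Housing Credit: $278,900 is at or below the $293,200 threshold, so the full $11,850 applies.

$11,850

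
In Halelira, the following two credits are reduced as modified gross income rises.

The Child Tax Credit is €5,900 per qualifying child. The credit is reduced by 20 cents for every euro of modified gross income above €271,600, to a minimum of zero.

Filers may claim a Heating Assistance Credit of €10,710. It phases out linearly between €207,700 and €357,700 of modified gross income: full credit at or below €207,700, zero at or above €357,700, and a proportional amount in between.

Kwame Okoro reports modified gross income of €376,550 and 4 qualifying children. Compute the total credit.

€2,610

Child Tax Credit: base = 4 × €5,900 = €23,600. 20% of the €104,950 excess over €271,600 is €20,990; credit = €23,600 − €20,990 = €2,610.
Heating Assistance Credit: €376,550 is at or above €357,700, so the credit is €0.
Total: €2,610 + €0 = €2,610.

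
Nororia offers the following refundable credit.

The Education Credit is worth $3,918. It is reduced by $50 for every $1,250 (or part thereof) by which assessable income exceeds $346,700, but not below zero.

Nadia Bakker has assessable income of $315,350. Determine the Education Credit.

$3,918

Education Credit: $315,350 is at or below the $346,700 threshold, so the full $3,918 applies.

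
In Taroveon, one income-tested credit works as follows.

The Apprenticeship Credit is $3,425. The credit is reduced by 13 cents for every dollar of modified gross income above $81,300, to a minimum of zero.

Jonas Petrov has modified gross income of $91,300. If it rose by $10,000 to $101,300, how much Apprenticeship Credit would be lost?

At $91,300 — 13% of the $10,000 excess over $81,300 is $1,300; credit = $3,425 − $1,300 = $2,125.
At $101,300 — 13% of the $20,000 excess over $81,300 is $2,600; credit = $3,425 − $2,600 = $825.
Lost: $2,125 − $825 = $1,300.

$1,300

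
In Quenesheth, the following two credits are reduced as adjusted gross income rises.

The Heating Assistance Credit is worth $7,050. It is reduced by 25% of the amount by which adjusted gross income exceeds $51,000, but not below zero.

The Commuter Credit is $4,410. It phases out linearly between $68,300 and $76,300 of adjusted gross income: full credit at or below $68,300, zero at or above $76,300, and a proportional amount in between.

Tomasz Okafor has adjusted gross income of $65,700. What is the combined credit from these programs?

$7,785

Heating Assistance Credit: 25% of the $14,700 excess over $51,000 is $3,675; credit = $7,050 − $3,675 = $3,375.
Commuter Credit: $65,700 is at or below the $68,300 threshold, so the full $4,410 applies.
Total: $3,375 + $4,410 = $7,785.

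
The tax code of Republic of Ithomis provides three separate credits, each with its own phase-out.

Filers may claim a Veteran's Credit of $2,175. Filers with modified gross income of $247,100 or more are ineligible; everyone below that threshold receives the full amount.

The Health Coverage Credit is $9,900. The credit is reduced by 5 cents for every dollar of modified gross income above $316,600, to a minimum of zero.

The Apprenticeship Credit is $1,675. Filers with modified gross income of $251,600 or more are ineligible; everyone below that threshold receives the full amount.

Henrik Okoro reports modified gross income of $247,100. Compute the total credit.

$11,575

Veteran's Credit: $247,100 meets or exceeds the $247,100 cutoff, so the credit is $0.
Health Coverage Credit: $247,100 is at or below the $316,600 threshold, so the full $9,900 applies.
Apprenticeship Credit: $247,100 is below the $251,600 cutoff, so the full $1,675 applies.
Total: $0 + $9,900 + $1,675 = $11,575.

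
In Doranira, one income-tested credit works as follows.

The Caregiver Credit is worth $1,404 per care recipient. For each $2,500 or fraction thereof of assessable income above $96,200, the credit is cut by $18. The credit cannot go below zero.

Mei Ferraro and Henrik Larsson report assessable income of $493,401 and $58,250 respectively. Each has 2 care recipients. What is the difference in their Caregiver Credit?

$2,808

Mei ($493,401): Caregiver Credit: base = 2 × $1,404 = $2,808. income exceeds $96,200 by $397,201 → 159 increments × $18 = $2,862 ≥ base, so the credit is $0.
Henrik ($58,250): Caregiver Credit: base = 2 × $1,404 = $2,808. $58,250 is at or below the $96,200 threshold, so the full $2,808 applies.
Difference: |$0 − $2,808| = $2,808.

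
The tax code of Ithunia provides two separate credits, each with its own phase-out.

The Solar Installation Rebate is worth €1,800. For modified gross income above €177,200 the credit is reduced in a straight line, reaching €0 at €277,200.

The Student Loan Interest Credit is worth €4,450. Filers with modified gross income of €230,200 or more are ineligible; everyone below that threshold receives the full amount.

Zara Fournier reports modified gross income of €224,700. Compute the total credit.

€5,395

Solar Installation Rebate: €224,700 is €47,500 into a €100,000 phase-out range, leaving 52,500/100,000 of the credit: €1,800 × 52,500/100,000 = €945.
Student Loan Interest Credit: €224,700 is below the €230,200 cutoff, so the full €4,450 applies.
Total: €945 + €4,450 = €5,395.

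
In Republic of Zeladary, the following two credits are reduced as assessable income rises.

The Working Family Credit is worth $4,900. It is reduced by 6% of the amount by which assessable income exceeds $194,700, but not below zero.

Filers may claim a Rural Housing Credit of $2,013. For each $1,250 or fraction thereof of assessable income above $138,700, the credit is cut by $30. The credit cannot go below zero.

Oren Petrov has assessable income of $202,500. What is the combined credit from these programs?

Working Family Credit: 6% of the $7,800 excess over $194,700 is $468; credit = $4,900 − $468 = $4,432.
Rural Housing Credit: income exceeds $138,700 by $63,800, which is 52 full-or-partial $1,250 increments; reduction = 52 × $30 = $1,560, leaving $453.
Total: $4,432 + $453 = $4,885.

$4,885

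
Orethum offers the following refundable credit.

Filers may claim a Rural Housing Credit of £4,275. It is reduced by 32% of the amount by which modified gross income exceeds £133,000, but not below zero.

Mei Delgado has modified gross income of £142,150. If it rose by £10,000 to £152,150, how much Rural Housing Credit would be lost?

At £142,150 — 32% of the £9,150 excess over £133,000 is £2,928; credit = £4,275 − £2,928 = £1,347.
At £152,150 — 32% of the £19,150 excess over £133,000 is £6,128 ≥ base, so the credit is £0.
Lost: £1,347 − £0 = £1,347.

£1,347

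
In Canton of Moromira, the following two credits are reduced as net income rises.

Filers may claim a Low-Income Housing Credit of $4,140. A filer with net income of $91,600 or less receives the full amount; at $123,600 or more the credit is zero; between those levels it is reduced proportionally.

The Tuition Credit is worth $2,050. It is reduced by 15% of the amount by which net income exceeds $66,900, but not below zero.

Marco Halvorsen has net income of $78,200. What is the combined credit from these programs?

Low-Income Housing Credit: $78,200 is at or below the $91,600 threshold, so the full $4,140 applies.
Tuition Credit: 15% of the $11,300 excess over $66,900 is $1,695; credit = $2,050 − $1,695 = $355.
Total: $4,140 + $355 = $4,495.

$4,495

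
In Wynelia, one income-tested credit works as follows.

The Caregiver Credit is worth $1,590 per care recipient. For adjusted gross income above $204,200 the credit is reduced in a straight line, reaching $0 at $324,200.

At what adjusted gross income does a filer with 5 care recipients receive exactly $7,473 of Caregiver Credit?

$211,400

Full credit = 5 × $1,590 = $7,950.
$7,473 is 7,473/7,950 of the full $7,950, so 477/7,950 of the $120,000 range has been used: income = $204,200 + $120,000 × 477/7,950 = $211,400.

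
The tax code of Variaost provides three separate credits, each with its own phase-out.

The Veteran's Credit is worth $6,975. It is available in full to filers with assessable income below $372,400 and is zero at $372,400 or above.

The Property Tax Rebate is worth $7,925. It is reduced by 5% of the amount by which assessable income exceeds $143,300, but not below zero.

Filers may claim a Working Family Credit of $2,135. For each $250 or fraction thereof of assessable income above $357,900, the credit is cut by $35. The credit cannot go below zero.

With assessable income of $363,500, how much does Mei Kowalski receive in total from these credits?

$8,305

Veteran's Credit: $363,500 is below the $372,400 cutoff, so the full $6,975 applies.
Property Tax Rebate: 5% of the $220,200 excess over $143,300 is $11,010 ≥ base, so the credit is $0.
Working Family Credit: income exceeds $357,900 by $5,600, which is 23 full-or-partial $250 increments; reduction = 23 × $35 = $805, leaving $1,330.
Total: $6,975 + $0 + $1,330 = $8,305.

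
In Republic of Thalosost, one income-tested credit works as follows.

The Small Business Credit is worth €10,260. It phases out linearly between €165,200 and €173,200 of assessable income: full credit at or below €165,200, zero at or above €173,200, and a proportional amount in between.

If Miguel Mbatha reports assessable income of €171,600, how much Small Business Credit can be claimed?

€2,052

Small Business Credit: €171,600 is €6,400 into a €8,000 phase-out range, leaving 1,600/8,000 of the credit: €10,260 × 1,600/8,000 = €2,052.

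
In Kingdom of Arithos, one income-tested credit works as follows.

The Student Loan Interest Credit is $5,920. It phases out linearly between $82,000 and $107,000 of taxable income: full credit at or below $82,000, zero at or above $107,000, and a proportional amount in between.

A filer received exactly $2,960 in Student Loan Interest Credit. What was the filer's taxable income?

$94,500

$2,960 is 2,960/5,920 of the full $5,920, so 2,960/5,920 of the $25,000 range has been used: income = $82,000 + $25,000 × 2,960/5,920 = $94,500.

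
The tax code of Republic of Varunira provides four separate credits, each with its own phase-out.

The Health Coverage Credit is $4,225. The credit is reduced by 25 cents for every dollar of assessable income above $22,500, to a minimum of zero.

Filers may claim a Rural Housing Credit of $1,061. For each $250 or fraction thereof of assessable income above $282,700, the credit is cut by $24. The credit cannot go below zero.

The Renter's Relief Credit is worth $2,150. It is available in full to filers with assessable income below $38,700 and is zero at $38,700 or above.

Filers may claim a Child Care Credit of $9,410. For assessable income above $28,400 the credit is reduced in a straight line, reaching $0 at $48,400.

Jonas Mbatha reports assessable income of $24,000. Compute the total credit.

Health Coverage Credit: 25% of the $1,500 excess over $22,500 is $375; credit = $4,225 − $375 = $3,850.
Rural Housing Credit: $24,000 is at or below the $282,700 threshold, so the full $1,061 applies.
Renter's Relief Credit: $24,000 is below the $38,700 cutoff, so the full $2,150 applies.
Child Care Credit: $24,000 is at or below the $28,400 threshold, so the full $9,410 applies.
Total: $3,850 + $1,061 + $2,150 + $9,410 = $16,471.

$16,471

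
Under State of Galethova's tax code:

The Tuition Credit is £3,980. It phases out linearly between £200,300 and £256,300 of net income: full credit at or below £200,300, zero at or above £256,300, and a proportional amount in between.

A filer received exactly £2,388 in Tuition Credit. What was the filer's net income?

£2,388 is 2,388/3,980 of the full £3,980, so 1,592/3,980 of the £56,000 range has been used: income = £200,300 + £56,000 × 1,592/3,980 = £222,700.

£222,700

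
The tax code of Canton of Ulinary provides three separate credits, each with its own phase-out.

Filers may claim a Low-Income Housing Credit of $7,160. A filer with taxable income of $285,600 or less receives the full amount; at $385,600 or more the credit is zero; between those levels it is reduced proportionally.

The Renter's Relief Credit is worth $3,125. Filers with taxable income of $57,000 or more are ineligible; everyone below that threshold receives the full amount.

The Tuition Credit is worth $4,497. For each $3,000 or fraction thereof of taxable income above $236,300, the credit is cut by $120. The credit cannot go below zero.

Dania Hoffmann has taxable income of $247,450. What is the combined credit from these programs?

$11,177

Low-Income Housing Credit: $247,450 is at or below the $285,600 threshold, so the full $7,160 applies.
Renter's Relief Credit: $247,450 meets or exceeds the $57,000 cutoff, so the credit is $0.
Tuition Credit: income exceeds $236,300 by $11,150, which is 4 full-or-partial $3,000 increments; reduction = 4 × $120 = $480, leaving $4,017.
Total: $7,160 + $0 + $4,017 = $11,177.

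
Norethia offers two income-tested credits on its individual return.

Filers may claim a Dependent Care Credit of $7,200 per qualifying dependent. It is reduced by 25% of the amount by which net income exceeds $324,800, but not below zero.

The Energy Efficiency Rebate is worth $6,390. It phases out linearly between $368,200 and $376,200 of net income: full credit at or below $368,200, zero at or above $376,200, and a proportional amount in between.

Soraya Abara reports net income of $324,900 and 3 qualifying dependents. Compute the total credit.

Dependent Care Credit: base = 3 × $7,200 = $21,600. 25% of the $100 excess over $324,800 is $25; credit = $21,600 − $25 = $21,575.
Energy Efficiency Rebate: $324,900 is at or below the $368,200 threshold, so the full $6,390 applies.
Total: $21,575 + $6,390 = $27,965.

$27,965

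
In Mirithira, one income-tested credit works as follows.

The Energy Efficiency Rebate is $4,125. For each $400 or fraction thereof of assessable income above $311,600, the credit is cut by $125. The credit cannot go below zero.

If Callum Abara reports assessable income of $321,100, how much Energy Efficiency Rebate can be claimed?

Energy Efficiency Rebate: income exceeds $311,600 by $9,500, which is 24 full-or-partial $400 increments; reduction = 24 × $125 = $3,000, leaving $1,125.

$1,125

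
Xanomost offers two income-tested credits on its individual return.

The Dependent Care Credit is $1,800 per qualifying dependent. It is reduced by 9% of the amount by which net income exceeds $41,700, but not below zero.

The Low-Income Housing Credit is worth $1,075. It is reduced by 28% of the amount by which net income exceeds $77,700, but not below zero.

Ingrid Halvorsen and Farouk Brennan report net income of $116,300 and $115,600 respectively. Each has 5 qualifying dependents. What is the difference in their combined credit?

Ingrid ($116,300): Dependent Care Credit: base = 5 × $1,800 = $9,000. 9% of the $74,600 excess over $41,700 is $6,714; credit = $9,000 − $6,714 = $2,286. Low-Income Housing Credit: 28% of the $38,600 excess over $77,700 is $10,808 ≥ base, so the credit is $0. total $2,286 + $0 = $2,286
Farouk ($115,600): Dependent Care Credit: base = 5 × $1,800 = $9,000. 9% of the $73,900 excess over $41,700 is $6,651; credit = $9,000 − $6,651 = $2,349. Low-Income Housing Credit: 28% of the $37,900 excess over $77,700 is $10,612 ≥ base, so the credit is $0. total $2,349 + $0 = $2,349
Difference: |$2,286 − $2,349| = $63.

$63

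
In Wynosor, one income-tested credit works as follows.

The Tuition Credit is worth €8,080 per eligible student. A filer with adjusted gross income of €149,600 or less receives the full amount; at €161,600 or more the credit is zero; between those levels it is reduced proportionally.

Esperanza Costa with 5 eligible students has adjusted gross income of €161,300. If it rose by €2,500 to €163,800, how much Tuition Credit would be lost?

At €161,300 — base = 5 × €8,080 = €40,400. €161,300 is €11,700 into a €12,000 phase-out range, leaving 300/12,000 of the credit: €40,400 × 300/12,000 = €1,010.
At €163,800 — base = 5 × €8,080 = €40,400. €163,800 is at or above €161,600, so the credit is €0.
Lost: €1,010 − €0 = €1,010.

€1,010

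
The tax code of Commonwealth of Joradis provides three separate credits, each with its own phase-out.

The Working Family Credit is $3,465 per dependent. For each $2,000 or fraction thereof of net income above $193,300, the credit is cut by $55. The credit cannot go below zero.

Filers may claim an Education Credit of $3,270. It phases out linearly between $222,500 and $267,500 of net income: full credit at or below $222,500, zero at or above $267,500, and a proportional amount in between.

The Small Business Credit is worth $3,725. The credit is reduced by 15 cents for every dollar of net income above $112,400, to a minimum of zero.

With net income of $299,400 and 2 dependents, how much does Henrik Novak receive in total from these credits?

Working Family Credit: base = 2 × $3,465 = $6,930. income exceeds $193,300 by $106,100, which is 54 full-or-partial $2,000 increments; reduction = 54 × $55 = $2,970, leaving $3,960.
Education Credit: $299,400 is at or above $267,500, so the credit is $0.
Small Business Credit: 15% of the $187,000 excess over $112,400 is $28,050 ≥ base, so the credit is $0.
Total: $3,960 + $0 + $0 = $3,960.

$3,960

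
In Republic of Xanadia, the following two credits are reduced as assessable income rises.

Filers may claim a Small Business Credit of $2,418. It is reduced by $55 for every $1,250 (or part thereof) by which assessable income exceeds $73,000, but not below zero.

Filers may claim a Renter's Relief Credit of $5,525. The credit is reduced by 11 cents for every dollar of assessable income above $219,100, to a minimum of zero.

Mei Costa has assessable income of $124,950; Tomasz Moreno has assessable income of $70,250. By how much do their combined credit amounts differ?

$2,310

Mei ($124,950): Small Business Credit: income exceeds $73,000 by $51,950, which is 42 full-or-partial $1,250 increments; reduction = 42 × $55 = $2,310, leaving $108. Renter's Relief Credit: $124,950 is at or below the $219,100 threshold, so the full $5,525 applies. total $108 + $5,525 = $5,633
Tomasz ($70,250): Small Business Credit: $70,250 is at or below the $73,000 threshold, so the full $2,418 applies. Renter's Relief Credit: $70,250 is at or below the $219,100 threshold, so the full $5,525 applies. total $2,418 + $5,525 = $7,943
Difference: |$5,633 − $7,943| = $2,310.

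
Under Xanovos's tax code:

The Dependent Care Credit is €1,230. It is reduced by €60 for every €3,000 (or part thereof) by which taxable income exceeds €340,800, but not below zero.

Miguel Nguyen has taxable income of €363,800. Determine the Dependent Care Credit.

Dependent Care Credit: income exceeds €340,800 by €23,000, which is 8 full-or-partial €3,000 increments; reduction = 8 × €60 = €480, leaving €750.

€750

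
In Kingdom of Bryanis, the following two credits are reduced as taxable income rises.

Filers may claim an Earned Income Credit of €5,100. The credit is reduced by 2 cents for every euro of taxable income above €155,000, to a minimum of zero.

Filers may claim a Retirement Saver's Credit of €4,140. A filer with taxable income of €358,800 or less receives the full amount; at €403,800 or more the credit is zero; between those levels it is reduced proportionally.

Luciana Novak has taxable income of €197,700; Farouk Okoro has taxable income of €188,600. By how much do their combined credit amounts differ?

Luciana (€197,700): Earned Income Credit: 2% of the €42,700 excess over €155,000 is €854; credit = €5,100 − €854 = €4,246. Retirement Saver's Credit: €197,700 is at or below the €358,800 threshold, so the full €4,140 applies. total €4,246 + €4,140 = €8,386
Farouk (€188,600): Earned Income Credit: 2% of the €33,600 excess over €155,000 is €672; credit = €5,100 − €672 = €4,428. Retirement Saver's Credit: €188,600 is at or below the €358,800 threshold, so the full €4,140 applies. total €4,428 + €4,140 = €8,568
Difference: |€8,386 − €8,568| = €182.

€182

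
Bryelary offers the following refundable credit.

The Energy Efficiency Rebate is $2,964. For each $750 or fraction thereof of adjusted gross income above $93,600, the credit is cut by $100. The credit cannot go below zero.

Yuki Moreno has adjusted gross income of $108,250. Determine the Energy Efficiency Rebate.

Energy Efficiency Rebate: income exceeds $93,600 by $14,650, which is 20 full-or-partial $750 increments; reduction = 20 × $100 = $2,000, leaving $964.

$964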